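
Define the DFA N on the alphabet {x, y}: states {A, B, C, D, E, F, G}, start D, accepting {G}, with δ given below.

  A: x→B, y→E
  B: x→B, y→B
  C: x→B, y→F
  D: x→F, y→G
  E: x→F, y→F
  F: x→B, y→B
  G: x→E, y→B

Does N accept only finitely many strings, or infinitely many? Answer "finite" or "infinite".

The useful states (reachable from D and able to reach an accepting state) are {D, G}.
Restricted to these states the transition graph has no cycle, so every accepting path has bounded length and L is finite.

finite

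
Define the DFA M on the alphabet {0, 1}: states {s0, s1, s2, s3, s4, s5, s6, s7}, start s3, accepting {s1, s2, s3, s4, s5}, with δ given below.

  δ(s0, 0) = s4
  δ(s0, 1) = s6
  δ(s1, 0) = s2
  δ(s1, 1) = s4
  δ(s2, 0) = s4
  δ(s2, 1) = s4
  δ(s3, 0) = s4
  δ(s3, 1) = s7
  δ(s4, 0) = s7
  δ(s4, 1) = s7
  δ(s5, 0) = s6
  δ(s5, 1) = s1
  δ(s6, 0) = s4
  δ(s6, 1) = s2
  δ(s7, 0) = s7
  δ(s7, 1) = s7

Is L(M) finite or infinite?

The useful states (reachable from s3 and able to reach an accepting state) are {s3, s4}.
Restricted to these states the transition graph has no cycle, so every accepting path has bounded length and L is finite.

finite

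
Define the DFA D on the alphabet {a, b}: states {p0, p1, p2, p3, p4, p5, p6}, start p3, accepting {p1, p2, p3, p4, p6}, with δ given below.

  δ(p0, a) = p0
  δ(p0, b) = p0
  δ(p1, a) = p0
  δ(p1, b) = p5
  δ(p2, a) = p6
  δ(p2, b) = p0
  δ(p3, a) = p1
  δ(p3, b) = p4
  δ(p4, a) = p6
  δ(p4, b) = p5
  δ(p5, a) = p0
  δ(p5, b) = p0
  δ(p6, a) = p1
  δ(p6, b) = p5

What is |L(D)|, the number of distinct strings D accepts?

The useful subgraph on states {p1, p3, p4, p6} is acyclic, so L(D) is finite; the longest accepting path visits 4 useful states, giving maximum string length 3.
Counting accepting paths from p3 by length: 1 of length 0, 2 of length 1, 1 of length 2, 1 of length 3. Total 5.

5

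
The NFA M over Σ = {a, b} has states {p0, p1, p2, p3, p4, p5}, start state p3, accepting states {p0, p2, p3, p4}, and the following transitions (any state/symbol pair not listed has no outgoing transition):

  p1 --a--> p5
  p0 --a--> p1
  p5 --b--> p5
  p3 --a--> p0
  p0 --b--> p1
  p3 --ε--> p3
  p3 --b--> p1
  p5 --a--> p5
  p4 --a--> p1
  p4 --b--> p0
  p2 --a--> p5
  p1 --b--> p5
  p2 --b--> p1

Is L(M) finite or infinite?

finite

The useful states (reachable from p3 and able to reach an accepting state) are {p0, p3}.
Restricted to these states the transition graph has no cycle, so every accepting path has bounded length and L is finite.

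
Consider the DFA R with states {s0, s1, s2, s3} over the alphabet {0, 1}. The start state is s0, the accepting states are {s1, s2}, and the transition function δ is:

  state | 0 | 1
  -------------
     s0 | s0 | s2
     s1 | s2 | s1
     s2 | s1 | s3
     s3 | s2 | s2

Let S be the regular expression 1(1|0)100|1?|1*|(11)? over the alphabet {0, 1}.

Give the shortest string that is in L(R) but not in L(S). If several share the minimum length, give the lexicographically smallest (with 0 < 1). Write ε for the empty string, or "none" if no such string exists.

The string 01 is accepted by R but not by S.
No shorter string lies in the difference, and 01 is the lexicographically first length-2 string in L(R) \ L(S).

01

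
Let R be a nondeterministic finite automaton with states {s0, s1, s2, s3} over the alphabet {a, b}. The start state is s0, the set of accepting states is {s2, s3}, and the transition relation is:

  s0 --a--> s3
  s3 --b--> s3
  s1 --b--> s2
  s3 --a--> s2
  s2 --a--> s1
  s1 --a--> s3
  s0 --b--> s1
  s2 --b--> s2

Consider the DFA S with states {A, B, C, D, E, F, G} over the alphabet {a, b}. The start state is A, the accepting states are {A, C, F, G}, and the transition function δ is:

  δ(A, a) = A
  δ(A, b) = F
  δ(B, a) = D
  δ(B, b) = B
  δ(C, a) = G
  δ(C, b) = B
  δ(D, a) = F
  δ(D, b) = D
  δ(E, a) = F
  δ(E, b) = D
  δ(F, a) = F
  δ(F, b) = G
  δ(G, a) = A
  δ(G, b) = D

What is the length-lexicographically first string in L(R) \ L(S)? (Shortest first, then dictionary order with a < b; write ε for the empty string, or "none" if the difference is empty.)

bbb

The string bbb is accepted by R but not by S.
No shorter string lies in the difference, and bbb is the lexicographically first length-3 string in L(R) \ L(S).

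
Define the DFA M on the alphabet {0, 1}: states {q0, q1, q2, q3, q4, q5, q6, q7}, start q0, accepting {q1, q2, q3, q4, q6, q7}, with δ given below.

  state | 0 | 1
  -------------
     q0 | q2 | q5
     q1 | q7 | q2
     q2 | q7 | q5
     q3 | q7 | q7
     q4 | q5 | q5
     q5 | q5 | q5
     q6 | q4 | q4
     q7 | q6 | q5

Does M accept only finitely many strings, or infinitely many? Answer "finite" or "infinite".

finite

The useful states (reachable from q0 and able to reach an accepting state) are {q0, q2, q4, q6, q7}.
Restricted to these states the transition graph has no cycle, so every accepting path has bounded length and L is finite.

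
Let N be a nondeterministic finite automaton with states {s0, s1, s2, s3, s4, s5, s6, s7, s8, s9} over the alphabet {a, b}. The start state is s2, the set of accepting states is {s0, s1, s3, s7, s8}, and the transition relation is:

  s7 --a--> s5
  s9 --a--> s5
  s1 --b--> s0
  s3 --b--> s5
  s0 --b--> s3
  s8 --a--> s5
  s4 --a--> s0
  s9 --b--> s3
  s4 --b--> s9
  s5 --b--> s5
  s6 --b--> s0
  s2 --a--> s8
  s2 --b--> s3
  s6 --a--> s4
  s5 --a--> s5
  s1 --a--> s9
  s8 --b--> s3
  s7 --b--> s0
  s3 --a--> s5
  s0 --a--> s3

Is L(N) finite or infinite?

finite

The useful states (reachable from s2 and able to reach an accepting state) are {s2, s3, s8}.
Restricted to these states the transition graph has no cycle, so every accepting path has bounded length and L is finite.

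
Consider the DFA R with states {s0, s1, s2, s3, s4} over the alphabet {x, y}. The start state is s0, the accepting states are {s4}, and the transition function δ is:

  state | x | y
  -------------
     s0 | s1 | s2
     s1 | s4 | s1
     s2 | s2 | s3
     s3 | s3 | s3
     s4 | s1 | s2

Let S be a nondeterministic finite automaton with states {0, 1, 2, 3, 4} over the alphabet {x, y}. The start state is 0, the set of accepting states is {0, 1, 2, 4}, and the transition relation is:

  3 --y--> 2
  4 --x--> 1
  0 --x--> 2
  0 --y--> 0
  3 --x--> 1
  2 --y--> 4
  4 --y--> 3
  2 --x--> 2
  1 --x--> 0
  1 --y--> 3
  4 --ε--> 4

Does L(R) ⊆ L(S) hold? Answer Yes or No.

Exploring the product automaton R × S from the start pair (s0, 0), following both machines on each input symbol, reaches 17 state pairs: (s0, 0), (s1, 2), (s2, 0), (s4, 2), (s1, 4), (s2, 2), (s3, 0), (s2, 4), (s4, 1), (s1, 3), (s3, 4), (s3, 2), (s2, 1), (s3, 3), (s1, 0), (s2, 3), (s3, 1).
R accepts in {s4} and S accepts in {0, 1, 2, 4}. The reachable pairs whose R-component is accepting are (s4, 2), (s4, 1); in each of them the S-component is accepting too, so the product for L(R) \ L(S) (R-component accepting, S-component rejecting) has no reachable accepting pair and the difference is empty.
Hence every string in L(R) is also in L(S).

Yes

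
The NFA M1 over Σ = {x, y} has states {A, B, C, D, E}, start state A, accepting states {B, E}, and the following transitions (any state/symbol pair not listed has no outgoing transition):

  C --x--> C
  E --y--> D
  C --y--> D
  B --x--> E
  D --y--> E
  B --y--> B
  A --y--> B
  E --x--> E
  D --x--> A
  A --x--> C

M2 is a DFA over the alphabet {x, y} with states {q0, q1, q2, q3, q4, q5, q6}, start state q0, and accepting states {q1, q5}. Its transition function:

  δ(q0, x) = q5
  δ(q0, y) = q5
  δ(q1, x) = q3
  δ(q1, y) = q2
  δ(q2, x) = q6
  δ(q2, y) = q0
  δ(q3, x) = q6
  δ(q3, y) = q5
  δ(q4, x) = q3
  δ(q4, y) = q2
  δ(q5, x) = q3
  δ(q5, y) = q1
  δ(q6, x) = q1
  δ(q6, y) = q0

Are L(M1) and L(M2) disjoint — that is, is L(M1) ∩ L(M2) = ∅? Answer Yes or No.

No

The string y is accepted by both M1 and M2.
Hence L(M1) ∩ L(M2) ≠ ∅.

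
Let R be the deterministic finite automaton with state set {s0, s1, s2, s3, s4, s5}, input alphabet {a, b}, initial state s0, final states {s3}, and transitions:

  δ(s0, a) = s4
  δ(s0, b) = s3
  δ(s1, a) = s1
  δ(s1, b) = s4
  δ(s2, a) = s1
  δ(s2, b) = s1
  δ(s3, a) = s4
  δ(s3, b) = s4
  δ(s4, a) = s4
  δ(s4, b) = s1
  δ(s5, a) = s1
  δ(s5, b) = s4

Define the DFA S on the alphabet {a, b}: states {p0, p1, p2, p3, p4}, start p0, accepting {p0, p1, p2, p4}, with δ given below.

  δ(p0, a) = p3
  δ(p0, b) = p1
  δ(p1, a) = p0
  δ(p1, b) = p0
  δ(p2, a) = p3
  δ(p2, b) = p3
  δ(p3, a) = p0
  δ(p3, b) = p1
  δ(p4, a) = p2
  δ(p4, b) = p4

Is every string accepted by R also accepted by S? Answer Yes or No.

Exploring the product automaton R × S from the start pair (s0, p0), following both machines on each input symbol, reaches 8 state pairs: (s0, p0), (s4, p3), (s3, p1), (s4, p0), (s1, p1), (s1, p0), (s1, p3), (s4, p1).
R accepts in {s3} and S accepts in {p0, p1, p2, p4}. The reachable pairs whose R-component is accepting are (s3, p1); in each of them the S-component is accepting too, so the product for L(R) \ L(S) (R-component accepting, S-component rejecting) has no reachable accepting pair and the difference is empty.
Hence every string in L(R) is also in L(S).

Yes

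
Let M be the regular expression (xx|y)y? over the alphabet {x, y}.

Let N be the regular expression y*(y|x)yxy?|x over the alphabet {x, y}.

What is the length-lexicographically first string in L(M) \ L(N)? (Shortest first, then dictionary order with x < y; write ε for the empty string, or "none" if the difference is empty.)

y

The string y is accepted by M but not by N.
No shorter string lies in the difference, and y is the lexicographically first length-1 string in L(M) \ L(N).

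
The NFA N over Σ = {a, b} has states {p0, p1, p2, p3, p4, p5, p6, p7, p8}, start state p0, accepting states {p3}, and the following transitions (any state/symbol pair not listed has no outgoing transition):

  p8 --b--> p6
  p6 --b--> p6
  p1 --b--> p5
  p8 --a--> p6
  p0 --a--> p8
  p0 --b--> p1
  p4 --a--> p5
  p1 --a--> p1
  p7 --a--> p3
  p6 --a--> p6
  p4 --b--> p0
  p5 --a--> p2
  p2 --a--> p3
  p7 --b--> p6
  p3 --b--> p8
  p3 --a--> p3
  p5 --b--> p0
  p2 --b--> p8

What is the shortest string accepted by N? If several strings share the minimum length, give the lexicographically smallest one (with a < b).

A breadth-first search from p0 reaches an accepting state first via the path p0 → p1 → p5 → p2 → p3 on input bbaa.
No string of length < 4 is accepted (BFS exhausts all shorter strings without reaching an accepting state), and bbaa is the lexicographically least accepting string of length 4.

bbaa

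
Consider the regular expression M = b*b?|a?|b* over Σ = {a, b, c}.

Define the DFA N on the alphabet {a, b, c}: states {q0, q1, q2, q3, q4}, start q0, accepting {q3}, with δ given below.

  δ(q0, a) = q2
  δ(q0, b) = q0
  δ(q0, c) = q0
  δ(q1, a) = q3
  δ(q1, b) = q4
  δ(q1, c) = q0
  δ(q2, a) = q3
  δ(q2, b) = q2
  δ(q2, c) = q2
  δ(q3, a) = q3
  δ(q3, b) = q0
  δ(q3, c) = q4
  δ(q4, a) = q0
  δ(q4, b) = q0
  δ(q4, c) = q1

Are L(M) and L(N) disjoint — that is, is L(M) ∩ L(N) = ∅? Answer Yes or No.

Converting the expression M to a DFA (subset construction, then merging equivalent states) gives the minimal DFA with states {m0, m1, m2, m3}, start state m0, accepting states {m0, m1, m2} and transitions m0: a→m1, b→m2, c→m3; m1: a→m3, b→m3, c→m3; m2: a→m3, b→m2, c→m3; m3: a→m3, b→m3, c→m3.
Exploring the product automaton M × N from the start pair (m0, q0), following both machines on each input symbol, reaches 8 state pairs: (m0, q0), (m1, q2), (m2, q0), (m3, q0), (m3, q3), (m3, q2), (m3, q4), (m3, q1).
M accepts in {m0, m1, m2} and N accepts in {q3}; no reachable pair has both components accepting, so no string drives both machines to acceptance simultaneously and L(M) ∩ L(N) = ∅.
So no string is accepted by both, and the intersection is empty.

Yes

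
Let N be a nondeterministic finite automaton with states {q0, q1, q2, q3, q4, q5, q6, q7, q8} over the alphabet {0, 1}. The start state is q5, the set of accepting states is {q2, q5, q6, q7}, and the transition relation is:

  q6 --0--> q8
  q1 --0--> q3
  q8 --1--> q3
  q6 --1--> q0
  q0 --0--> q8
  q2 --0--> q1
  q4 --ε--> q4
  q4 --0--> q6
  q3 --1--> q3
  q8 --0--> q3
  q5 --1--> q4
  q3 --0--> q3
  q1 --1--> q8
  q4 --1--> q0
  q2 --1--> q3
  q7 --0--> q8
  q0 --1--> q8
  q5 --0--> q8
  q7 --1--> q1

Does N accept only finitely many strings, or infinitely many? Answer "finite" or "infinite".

The useful states (reachable from q5 and able to reach an accepting state) are {q4, q5, q6}.
Restricted to these states the transition graph has no cycle, so every accepting path has bounded length and L is finite.

finite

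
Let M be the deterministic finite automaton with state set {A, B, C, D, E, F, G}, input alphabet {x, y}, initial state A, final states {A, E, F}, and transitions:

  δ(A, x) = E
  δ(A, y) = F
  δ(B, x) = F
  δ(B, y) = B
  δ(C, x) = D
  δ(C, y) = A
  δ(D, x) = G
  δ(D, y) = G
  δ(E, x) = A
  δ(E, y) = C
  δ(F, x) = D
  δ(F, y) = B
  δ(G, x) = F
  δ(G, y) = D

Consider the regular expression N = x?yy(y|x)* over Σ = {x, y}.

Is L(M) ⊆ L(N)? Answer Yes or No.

The empty string ε is in L(M) but not in L(N).
So L(M) ⊄ L(N).

No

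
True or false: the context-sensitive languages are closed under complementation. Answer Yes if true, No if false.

The context-sensitive languages are exactly NSPACE(n), and by the Immerman–Szelepcsényi theorem nondeterministic space classes (from log n up) are closed under complement.
So the context-sensitive languages are closed under complement.

Yes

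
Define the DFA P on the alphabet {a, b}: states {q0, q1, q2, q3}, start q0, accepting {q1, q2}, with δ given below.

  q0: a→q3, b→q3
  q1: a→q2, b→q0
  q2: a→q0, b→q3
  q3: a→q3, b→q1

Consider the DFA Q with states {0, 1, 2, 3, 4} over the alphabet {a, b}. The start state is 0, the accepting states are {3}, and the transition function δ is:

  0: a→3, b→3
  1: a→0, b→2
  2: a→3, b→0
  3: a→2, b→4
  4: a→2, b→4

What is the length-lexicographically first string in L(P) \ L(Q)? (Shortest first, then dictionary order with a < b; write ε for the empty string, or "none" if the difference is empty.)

ab

The string ab is accepted by P but not by Q.
No shorter string lies in the difference, and ab is the lexicographically first length-2 string in L(P) \ L(Q).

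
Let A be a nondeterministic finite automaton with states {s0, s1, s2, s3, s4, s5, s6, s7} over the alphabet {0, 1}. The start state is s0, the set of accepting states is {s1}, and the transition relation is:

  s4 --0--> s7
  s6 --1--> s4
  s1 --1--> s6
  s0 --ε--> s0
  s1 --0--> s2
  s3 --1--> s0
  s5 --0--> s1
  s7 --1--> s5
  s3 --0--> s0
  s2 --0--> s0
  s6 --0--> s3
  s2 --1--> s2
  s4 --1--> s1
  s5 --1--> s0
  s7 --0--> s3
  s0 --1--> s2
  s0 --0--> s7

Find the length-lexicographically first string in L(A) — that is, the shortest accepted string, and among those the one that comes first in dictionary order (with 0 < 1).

010

A breadth-first search from s0 reaches an accepting state first via the path s0 → s7 → s5 → s1 on input 010.
No string of length < 3 is accepted (BFS exhausts all shorter strings without reaching an accepting state), and 010 is the lexicographically least accepting string of length 3.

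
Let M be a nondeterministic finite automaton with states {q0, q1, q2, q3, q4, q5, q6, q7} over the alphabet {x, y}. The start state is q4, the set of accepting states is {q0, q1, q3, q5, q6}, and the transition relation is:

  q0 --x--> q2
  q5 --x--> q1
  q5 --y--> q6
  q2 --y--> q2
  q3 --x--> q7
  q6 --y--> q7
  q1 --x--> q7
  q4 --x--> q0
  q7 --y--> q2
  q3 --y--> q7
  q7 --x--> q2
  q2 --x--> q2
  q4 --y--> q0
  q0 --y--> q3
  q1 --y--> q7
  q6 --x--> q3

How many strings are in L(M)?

The useful subgraph on states {q0, q3, q4} is acyclic, so L(M) is finite; the longest accepting path visits 3 useful states, giving maximum string length 2.
Counting accepting paths from q4 by length: 2 of length 1, 2 of length 2. Total 4.

4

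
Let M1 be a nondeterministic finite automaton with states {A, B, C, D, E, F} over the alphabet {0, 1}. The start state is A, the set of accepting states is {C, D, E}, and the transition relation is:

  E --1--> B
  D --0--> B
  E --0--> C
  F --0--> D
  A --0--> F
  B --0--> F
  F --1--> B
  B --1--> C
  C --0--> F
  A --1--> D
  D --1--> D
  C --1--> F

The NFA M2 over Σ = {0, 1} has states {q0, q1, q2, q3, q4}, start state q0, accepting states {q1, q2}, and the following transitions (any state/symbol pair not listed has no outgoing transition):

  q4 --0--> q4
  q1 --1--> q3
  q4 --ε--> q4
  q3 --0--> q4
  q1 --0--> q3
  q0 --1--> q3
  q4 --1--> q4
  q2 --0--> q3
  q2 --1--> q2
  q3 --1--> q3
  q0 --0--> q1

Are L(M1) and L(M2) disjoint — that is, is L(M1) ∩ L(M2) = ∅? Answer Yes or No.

Exploring the product automaton M1 × M2 from the start pair (A, q0), following both machines on each input symbol, reaches 10 state pairs: (A, q0), (F, q1), (D, q3), (B, q3), (B, q4), (F, q4), (C, q3), (C, q4), (D, q4), (F, q3).
M1 accepts in {C, D, E} and M2 accepts in {q1, q2}; no reachable pair has both components accepting, so no string drives both machines to acceptance simultaneously and L(M1) ∩ L(M2) = ∅.
So no string is accepted by both, and the intersection is empty.

Yes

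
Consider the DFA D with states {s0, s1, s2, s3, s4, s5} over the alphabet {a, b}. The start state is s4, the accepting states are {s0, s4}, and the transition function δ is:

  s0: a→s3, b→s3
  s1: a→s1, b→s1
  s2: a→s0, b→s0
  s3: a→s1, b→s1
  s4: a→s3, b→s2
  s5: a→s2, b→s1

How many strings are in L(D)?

3

The useful subgraph on states {s0, s2, s4} is acyclic, so L(D) is finite; the longest accepting path visits 3 useful states, giving maximum string length 2.
Counting accepting paths from s4 by length: 1 of length 0, 2 of length 2. Total 3.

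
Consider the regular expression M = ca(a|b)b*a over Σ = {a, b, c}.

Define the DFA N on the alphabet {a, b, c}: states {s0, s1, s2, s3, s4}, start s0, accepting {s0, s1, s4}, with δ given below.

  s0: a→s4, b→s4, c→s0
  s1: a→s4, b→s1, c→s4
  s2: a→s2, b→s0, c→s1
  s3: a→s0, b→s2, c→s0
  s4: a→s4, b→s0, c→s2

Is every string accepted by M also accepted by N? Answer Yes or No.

Yes

Converting the expression M to a DFA (subset construction, then merging equivalent states) gives the minimal DFA with states {m0, m1, m2, m3, m4, m5}, start state m0, accepting states {m5} and transitions m0: a→m1, b→m1, c→m2; m1: a→m1, b→m1, c→m1; m2: a→m3, b→m1, c→m1; m3: a→m4, b→m4, c→m1; m4: a→m5, b→m4, c→m1; m5: a→m1, b→m1, c→m1.
Exploring the product automaton M × N from the start pair (m0, s0), following both machines on each input symbol, reaches 10 state pairs: (m0, s0), (m1, s4), (m2, s0), (m1, s0), (m1, s2), (m3, s4), (m1, s1), (m4, s4), (m4, s0), (m5, s4).
M accepts in {m5} and N accepts in {s0, s1, s4}. The reachable pairs whose M-component is accepting are (m5, s4); in each of them the N-component is accepting too, so the product for L(M) \ L(N) (M-component accepting, N-component rejecting) has no reachable accepting pair and the difference is empty.
Hence every string in L(M) is also in L(N).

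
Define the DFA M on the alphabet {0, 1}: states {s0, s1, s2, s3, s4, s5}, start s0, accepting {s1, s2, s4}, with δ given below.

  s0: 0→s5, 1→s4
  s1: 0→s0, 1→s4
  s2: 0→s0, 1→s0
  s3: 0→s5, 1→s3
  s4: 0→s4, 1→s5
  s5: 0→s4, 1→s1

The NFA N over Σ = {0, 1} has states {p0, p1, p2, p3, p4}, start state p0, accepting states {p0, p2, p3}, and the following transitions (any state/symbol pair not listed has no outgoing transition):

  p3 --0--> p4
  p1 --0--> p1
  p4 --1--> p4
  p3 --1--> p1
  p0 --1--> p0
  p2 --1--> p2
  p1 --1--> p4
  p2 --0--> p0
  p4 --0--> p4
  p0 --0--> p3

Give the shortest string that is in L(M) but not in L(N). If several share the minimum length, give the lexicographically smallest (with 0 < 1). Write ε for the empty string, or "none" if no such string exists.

00

The string 00 is accepted by M but not by N.
No shorter string lies in the difference, and 00 is the lexicographically first length-2 string in L(M) \ L(N).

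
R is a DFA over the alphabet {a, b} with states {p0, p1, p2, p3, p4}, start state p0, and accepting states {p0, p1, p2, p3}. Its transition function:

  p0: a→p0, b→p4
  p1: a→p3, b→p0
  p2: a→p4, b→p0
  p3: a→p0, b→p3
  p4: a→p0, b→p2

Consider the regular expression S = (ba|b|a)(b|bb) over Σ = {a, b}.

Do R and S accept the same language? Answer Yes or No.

No

The empty string ε is accepted by R but rejected by S.
So L(R) ≠ L(S).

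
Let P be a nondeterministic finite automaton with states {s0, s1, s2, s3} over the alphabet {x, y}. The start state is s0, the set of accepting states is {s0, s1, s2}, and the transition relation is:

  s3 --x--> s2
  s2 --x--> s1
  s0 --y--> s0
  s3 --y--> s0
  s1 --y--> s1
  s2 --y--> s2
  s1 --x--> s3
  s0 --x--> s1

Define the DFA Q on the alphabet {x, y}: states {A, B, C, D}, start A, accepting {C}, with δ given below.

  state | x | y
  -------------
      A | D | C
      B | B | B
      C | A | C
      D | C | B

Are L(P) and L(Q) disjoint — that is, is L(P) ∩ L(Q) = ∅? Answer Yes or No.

No

The string y is accepted by both P and Q.
Hence L(P) ∩ L(Q) ≠ ∅.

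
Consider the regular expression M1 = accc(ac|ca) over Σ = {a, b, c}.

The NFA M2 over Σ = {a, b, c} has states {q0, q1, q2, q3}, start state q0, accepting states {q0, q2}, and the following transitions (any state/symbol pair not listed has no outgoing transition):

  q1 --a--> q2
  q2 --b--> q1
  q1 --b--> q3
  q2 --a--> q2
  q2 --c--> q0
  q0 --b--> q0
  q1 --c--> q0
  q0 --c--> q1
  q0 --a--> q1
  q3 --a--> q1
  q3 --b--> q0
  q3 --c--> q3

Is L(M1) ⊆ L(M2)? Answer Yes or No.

Converting the expression M1 to a DFA (subset construction, then merging equivalent states) gives the minimal DFA with states {r0, r1, r2, r3, r4, r5, r6, r7, r8}, start state r0, accepting states {r8} and transitions r0: a→r1, b→r2, c→r2; r1: a→r2, b→r2, c→r3; r2: a→r2, b→r2, c→r2; r3: a→r2, b→r2, c→r4; r4: a→r2, b→r2, c→r5; r5: a→r6, b→r2, c→r7; r6: a→r2, b→r2, c→r8; r7: a→r8, b→r2, c→r2; r8: a→r2, b→r2, c→r2.
Exploring the product automaton M1 × M2 from the start pair (r0, q0), following both machines on each input symbol, reaches 13 state pairs: (r0, q0), (r1, q1), (r2, q0), (r2, q1), (r2, q2), (r2, q3), (r3, q0), (r4, q1), (r5, q0), (r6, q1), (r7, q1), (r8, q0), (r8, q2).
M1 accepts in {r8} and M2 accepts in {q0, q2}. The reachable pairs whose M1-component is accepting are (r8, q0), (r8, q2); in each of them the M2-component is accepting too, so the product for L(M1) \ L(M2) (M1-component accepting, M2-component rejecting) has no reachable accepting pair and the difference is empty.
Hence every string in L(M1) is also in L(M2).

Yes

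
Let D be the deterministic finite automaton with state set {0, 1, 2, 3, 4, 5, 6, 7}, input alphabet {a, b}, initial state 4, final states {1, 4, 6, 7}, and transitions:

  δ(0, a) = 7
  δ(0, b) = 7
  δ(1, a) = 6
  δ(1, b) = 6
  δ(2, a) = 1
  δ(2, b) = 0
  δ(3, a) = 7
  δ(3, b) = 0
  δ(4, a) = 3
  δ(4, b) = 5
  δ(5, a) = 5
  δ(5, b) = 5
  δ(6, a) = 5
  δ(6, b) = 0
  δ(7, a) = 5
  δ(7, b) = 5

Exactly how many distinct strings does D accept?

The useful subgraph on states {0, 3, 4, 7} is acyclic, so L(D) is finite; the longest accepting path visits 4 useful states, giving maximum string length 3.
Counting accepting paths from 4 by length: 1 of length 0, 1 of length 2, 2 of length 3. Total 4.

4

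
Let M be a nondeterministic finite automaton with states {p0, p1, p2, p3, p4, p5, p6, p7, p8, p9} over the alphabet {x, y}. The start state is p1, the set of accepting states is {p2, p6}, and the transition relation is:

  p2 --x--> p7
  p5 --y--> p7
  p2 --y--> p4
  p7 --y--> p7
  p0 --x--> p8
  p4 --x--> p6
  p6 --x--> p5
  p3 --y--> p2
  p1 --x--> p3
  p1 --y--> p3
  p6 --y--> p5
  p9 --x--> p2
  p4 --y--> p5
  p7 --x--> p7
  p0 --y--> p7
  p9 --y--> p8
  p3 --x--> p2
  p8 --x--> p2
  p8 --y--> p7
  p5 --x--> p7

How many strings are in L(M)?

The useful subgraph on states {p1, p2, p3, p4, p6} is acyclic, so L(M) is finite; the longest accepting path visits 5 useful states, giving maximum string length 4.
Counting accepting paths from p1 by length: 4 of length 2, 4 of length 4. Total 8.

8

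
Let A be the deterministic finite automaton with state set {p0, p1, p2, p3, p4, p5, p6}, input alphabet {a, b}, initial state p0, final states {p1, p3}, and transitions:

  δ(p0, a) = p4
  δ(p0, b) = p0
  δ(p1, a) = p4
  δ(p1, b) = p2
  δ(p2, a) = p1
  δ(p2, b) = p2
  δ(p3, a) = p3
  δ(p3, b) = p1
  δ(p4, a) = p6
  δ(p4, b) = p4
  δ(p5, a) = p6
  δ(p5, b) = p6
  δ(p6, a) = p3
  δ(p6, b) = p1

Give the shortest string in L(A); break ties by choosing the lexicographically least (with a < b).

aaa

A breadth-first search from p0 reaches an accepting state first via the path p0 → p4 → p6 → p3 on input aaa.
No string of length < 3 is accepted (BFS exhausts all shorter strings without reaching an accepting state), and aaa is the lexicographically least accepting string of length 3.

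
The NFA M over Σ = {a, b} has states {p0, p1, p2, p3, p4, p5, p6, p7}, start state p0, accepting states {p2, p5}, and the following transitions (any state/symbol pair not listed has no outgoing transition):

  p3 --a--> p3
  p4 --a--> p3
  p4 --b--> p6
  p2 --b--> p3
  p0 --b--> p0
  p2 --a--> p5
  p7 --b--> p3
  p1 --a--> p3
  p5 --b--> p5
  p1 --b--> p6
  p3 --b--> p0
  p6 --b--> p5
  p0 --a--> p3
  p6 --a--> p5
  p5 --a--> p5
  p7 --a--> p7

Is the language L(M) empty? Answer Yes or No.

Yes

The states reachable from the start state are {p0, p3}.
None of the accepting states {p2, p5} is reachable, so no string is accepted and L(M) = ∅.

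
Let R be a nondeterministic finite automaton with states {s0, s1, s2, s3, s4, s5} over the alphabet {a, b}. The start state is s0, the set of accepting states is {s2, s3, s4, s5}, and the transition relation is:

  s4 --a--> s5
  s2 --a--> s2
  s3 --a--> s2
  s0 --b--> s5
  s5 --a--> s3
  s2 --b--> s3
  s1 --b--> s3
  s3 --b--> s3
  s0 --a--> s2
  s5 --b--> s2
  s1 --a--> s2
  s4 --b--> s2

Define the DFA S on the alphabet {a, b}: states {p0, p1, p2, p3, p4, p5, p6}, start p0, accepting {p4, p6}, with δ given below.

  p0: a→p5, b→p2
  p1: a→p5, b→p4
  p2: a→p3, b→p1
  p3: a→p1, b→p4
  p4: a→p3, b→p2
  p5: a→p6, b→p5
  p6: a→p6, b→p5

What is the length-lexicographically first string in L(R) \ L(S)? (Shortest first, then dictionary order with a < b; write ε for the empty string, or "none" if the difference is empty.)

a

The string a is accepted by R but not by S.
No shorter string lies in the difference, and a is the lexicographically first length-1 string in L(R) \ L(S).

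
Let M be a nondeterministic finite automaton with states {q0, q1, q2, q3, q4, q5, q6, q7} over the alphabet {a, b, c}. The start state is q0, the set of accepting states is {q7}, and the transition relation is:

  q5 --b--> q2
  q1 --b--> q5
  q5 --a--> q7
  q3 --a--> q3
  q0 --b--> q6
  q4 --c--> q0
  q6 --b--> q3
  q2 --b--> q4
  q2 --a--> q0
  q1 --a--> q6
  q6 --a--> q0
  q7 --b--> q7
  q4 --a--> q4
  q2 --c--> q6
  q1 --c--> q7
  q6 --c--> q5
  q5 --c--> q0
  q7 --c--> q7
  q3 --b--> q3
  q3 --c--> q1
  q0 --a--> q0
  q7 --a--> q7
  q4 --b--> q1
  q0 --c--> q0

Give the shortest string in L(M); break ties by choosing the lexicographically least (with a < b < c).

bca

A breadth-first search from q0 reaches an accepting state first via the path q0 → q6 → q5 → q7 on input bca.
No string of length < 3 is accepted (BFS exhausts all shorter strings without reaching an accepting state), and bca is the lexicographically least accepting string of length 3.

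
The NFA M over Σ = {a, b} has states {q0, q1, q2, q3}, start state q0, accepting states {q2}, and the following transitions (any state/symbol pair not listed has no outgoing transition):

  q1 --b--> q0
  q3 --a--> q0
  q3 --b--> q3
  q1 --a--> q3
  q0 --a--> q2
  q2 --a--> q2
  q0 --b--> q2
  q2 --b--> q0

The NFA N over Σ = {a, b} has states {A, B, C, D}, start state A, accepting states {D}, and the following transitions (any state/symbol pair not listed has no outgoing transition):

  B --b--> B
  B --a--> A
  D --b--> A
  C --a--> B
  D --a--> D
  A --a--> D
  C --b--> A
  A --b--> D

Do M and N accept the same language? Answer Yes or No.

Exploring the product automaton M × N from the start pair (q0, A), following both machines on each input symbol, reaches 2 state pairs: (q0, A), (q2, D).
M accepts in {q2} and N accepts in {D}. In every reachable pair the two components are either both accepting — (q2, D) — or both non-accepting, so no string is accepted by exactly one of the machines: L(M) \ L(N) and L(N) \ L(M) are both empty.
Hence every string is accepted by M iff it is accepted by N, and the two languages coincide.

Yes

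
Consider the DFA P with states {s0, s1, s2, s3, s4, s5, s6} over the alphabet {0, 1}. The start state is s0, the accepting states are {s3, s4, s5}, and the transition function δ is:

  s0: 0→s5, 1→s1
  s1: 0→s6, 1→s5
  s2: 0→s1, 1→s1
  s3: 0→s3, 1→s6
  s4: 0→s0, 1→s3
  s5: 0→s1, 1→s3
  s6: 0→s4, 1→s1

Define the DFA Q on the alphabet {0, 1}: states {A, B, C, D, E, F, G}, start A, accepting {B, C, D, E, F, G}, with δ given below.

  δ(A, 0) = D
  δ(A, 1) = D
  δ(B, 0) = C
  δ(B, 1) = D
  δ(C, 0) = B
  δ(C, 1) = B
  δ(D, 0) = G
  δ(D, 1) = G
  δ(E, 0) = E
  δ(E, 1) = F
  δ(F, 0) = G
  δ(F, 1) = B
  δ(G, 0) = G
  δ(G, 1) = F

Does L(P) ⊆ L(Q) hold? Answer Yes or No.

Yes

Exploring the product automaton P × Q from the start pair (s0, A), following both machines on each input symbol, reaches 27 state pairs: (s0, A), (s5, D), (s1, D), (s1, G), (s3, G), (s6, G), (s5, G), (s5, F), (s6, F), (s4, G), (s1, F), (s3, F), (s3, B), (s1, B), (s0, G), (s5, B), (s6, B), (s3, C), (s6, D), (s6, C), (s1, C), (s3, D), (s4, C), (s4, B), (s0, B), (s0, C), (s5, C).
P accepts in {s3, s4, s5} and Q accepts in {B, C, D, E, F, G}. The reachable pairs whose P-component is accepting are (s5, D), (s3, G), (s5, G), (s5, F), (s4, G), (s3, F), (s3, B), (s5, B), (s3, C), (s3, D), (s4, C), (s4, B), (s5, C); in each of them the Q-component is accepting too, so the product for L(P) \ L(Q) (P-component accepting, Q-component rejecting) has no reachable accepting pair and the difference is empty.
Hence every string in L(P) is also in L(Q).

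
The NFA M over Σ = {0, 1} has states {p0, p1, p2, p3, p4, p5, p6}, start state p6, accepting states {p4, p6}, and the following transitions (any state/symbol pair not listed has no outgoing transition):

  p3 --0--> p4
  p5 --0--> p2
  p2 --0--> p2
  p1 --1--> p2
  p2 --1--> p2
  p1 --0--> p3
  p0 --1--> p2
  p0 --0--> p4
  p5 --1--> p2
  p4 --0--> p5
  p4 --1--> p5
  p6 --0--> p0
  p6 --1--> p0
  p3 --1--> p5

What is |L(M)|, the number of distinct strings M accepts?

3

The useful subgraph on states {p0, p4, p6} is acyclic, so L(M) is finite; the longest accepting path visits 3 useful states, giving maximum string length 2.
Counting accepting paths from p6 by length: 1 of length 0, 2 of length 2. Total 3.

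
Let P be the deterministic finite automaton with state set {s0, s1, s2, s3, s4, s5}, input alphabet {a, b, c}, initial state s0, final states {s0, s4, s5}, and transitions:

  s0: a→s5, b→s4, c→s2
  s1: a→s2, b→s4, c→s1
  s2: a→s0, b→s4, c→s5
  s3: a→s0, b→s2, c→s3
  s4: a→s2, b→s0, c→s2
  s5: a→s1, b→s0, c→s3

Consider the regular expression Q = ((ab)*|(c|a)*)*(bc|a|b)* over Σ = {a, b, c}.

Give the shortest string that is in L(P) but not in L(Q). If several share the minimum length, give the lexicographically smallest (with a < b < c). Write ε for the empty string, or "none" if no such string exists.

The string bac is accepted by P but not by Q.
No shorter string lies in the difference, and bac is the lexicographically first length-3 string in L(P) \ L(Q).

bac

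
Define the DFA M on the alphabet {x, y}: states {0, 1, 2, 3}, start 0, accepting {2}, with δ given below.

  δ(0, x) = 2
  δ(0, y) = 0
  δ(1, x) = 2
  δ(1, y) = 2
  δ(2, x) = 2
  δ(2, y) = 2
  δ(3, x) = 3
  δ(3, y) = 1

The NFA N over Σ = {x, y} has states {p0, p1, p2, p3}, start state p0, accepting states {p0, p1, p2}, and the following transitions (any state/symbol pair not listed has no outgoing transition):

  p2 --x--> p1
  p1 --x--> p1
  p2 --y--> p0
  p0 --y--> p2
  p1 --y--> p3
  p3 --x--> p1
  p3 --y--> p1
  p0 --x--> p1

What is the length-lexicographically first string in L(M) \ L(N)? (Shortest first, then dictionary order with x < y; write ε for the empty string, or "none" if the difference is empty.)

The string xy is accepted by M but not by N.
No shorter string lies in the difference, and xy is the lexicographically first length-2 string in L(M) \ L(N).

xy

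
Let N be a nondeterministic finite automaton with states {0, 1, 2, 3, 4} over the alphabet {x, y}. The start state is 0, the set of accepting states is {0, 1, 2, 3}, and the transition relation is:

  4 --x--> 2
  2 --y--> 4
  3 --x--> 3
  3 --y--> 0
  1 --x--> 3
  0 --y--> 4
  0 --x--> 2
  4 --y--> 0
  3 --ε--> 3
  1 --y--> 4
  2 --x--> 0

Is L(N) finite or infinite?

State 0 is reachable from the start and can reach an accepting state, and it lies on the cycle 0 → 2 → 0.
Traversing that cycle any number of times yields accepted strings of unbounded length, so the language is infinite.

infinite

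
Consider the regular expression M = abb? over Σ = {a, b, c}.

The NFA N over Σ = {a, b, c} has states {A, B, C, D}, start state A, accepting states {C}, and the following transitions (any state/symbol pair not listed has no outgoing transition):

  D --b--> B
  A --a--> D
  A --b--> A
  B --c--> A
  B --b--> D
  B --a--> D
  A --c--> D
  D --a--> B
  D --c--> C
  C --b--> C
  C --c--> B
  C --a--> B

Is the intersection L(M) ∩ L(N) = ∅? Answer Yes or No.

Converting the expression M to a DFA (subset construction, then merging equivalent states) gives the minimal DFA with states {m0, m1, m2, m3, m4}, start state m0, accepting states {m3, m4} and transitions m0: a→m1, b→m2, c→m2; m1: a→m2, b→m3, c→m2; m2: a→m2, b→m2, c→m2; m3: a→m2, b→m4, c→m2; m4: a→m2, b→m2, c→m2.
Exploring the product automaton M × N from the start pair (m0, A), following both machines on each input symbol, reaches 8 state pairs: (m0, A), (m1, D), (m2, A), (m2, D), (m2, B), (m3, B), (m2, C), (m4, D).
M accepts in {m3, m4} and N accepts in {C}; no reachable pair has both components accepting, so no string drives both machines to acceptance simultaneously and L(M) ∩ L(N) = ∅.
So no string is accepted by both, and the intersection is empty.

Yes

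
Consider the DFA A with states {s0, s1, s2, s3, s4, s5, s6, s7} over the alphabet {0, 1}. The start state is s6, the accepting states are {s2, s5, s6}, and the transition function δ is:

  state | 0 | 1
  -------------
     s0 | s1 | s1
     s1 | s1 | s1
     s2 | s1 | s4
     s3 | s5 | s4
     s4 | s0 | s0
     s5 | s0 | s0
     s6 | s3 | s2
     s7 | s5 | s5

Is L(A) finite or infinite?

finite

The useful states (reachable from s6 and able to reach an accepting state) are {s2, s3, s5, s6}.
Restricted to these states the transition graph has no cycle, so every accepting path has bounded length and L is finite.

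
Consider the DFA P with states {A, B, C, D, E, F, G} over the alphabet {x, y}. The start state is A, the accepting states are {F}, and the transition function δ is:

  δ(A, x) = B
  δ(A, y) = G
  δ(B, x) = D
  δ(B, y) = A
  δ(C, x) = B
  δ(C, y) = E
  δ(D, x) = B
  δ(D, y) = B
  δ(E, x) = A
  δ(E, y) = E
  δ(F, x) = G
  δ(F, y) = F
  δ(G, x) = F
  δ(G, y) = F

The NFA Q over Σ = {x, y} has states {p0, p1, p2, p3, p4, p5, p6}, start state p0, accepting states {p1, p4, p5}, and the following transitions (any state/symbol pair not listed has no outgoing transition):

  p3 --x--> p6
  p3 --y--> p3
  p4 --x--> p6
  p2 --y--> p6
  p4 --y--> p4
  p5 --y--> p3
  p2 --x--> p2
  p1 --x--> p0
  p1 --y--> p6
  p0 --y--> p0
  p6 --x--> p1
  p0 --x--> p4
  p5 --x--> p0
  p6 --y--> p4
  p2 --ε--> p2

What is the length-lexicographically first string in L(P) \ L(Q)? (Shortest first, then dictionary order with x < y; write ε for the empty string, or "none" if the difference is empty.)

The string yy is accepted by P but not by Q.
No shorter string lies in the difference, and yy is the lexicographically first length-2 string in L(P) \ L(Q).

yy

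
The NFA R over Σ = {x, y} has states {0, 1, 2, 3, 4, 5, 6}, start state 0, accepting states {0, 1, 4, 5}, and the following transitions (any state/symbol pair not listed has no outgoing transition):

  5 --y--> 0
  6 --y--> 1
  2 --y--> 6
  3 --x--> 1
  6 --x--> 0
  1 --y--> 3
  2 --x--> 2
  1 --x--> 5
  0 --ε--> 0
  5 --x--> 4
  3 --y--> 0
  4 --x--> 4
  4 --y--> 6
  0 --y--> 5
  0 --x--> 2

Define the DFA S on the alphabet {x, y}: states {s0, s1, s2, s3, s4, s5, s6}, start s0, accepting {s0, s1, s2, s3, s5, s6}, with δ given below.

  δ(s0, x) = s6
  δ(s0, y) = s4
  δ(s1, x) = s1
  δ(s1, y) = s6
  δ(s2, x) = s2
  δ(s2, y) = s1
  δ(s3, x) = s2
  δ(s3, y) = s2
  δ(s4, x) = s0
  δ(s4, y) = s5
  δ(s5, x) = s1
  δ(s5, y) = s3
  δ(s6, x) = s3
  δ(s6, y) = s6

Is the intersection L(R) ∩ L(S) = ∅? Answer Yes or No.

The empty string ε is accepted by both R and S.
Hence L(R) ∩ L(S) ≠ ∅.

No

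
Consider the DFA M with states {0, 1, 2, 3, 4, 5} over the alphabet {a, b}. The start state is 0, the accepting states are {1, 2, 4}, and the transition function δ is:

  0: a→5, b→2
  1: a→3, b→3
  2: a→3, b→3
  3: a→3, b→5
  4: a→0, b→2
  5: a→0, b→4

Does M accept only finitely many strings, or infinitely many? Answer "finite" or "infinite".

infinite

State 3 is reachable from the start and can reach an accepting state, and it lies on the cycle 3 → 3.
Traversing that cycle any number of times yields accepted strings of unbounded length, so the language is infinite.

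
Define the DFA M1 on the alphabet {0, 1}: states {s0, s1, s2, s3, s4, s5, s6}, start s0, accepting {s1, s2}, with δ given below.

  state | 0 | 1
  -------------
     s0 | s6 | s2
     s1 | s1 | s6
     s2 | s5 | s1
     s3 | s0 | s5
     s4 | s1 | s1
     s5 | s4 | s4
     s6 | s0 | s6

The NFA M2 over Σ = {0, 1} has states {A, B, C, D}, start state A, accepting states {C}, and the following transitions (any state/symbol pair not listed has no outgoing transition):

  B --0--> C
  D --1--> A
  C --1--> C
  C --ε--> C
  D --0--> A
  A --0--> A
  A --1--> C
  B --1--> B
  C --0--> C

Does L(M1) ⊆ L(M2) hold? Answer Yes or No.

Yes

Exploring the product automaton M1 × M2 from the start pair (s0, A), following both machines on each input symbol, reaches 8 state pairs: (s0, A), (s6, A), (s2, C), (s6, C), (s5, C), (s1, C), (s0, C), (s4, C).
M1 accepts in {s1, s2} and M2 accepts in {C}. The reachable pairs whose M1-component is accepting are (s2, C), (s1, C); in each of them the M2-component is accepting too, so the product for L(M1) \ L(M2) (M1-component accepting, M2-component rejecting) has no reachable accepting pair and the difference is empty.
Hence every string in L(M1) is also in L(M2).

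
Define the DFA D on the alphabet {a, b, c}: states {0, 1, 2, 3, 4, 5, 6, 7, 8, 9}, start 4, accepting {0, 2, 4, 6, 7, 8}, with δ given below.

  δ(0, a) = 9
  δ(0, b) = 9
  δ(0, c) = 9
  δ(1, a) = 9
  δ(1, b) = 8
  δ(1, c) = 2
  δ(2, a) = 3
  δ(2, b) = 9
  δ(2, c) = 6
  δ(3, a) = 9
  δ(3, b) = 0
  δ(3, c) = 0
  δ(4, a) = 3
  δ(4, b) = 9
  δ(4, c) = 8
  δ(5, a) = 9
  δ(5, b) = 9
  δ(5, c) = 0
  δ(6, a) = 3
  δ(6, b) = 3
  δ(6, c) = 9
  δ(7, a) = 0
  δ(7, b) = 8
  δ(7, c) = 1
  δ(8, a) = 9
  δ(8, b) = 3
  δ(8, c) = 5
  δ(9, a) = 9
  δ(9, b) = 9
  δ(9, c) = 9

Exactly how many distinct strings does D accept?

The useful subgraph on states {0, 3, 4, 5, 8} is acyclic, so L(D) is finite; the longest accepting path visits 4 useful states, giving maximum string length 3.
Counting accepting paths from 4 by length: 1 of length 0, 1 of length 1, 2 of length 2, 3 of length 3. Total 7.

7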